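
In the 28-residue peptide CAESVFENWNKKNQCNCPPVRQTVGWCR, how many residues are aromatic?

3

Phenylalanine (F), tryptophan (W), and tyrosine (Y) have aromatic ring side chains.
Matching residues: F6, W9, W26.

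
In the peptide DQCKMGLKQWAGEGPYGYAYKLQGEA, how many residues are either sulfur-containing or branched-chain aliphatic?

4

Sulfur-containing: C, M. Branched-chain aliphatic: I, L, V.
Sulfur-containing residues here: C3, M5 (2).
Branched-chain aliphatic residues here: L7, L22 (2).
The two groups share no amino acid, so total = 2 + 2 = 4.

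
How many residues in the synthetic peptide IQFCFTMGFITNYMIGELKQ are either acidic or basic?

Acidic: D, E. Basic: H, K, R.
Acidic residues here: E17 (1).
Basic residues here: K19 (1).
The two groups share no amino acid, so total = 1 + 1 = 2.

2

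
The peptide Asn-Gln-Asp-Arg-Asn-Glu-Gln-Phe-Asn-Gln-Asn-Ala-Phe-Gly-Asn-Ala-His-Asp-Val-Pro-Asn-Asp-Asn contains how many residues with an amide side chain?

10

Only N (asparagine) and Q (glutamine) carry a side-chain carboxamide.
Matching residues: Asn1, Gln2, Asn5, Gln7, Asn9, Gln10, Asn11, Asn15, Asn21, Asn23.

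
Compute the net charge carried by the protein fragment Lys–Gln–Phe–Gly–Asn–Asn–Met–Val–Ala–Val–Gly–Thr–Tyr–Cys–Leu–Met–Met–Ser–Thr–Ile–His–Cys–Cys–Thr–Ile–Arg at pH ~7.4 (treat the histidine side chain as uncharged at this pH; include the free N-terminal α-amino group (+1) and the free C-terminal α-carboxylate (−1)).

+2

The side chains ionized at physiological pH are Lys/Arg (+1) and Asp/Glu (−1); with His treated as neutral, nothing else contributes.
Positive (K, R): Lys1, Arg26 → +2.
Negative (D, E): none → −0.
The N-terminus (+1) and C-terminus (−1) cancel.
Net charge = (+2) + (−0) = +2.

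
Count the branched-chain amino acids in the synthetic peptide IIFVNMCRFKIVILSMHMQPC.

7

The BCAAs are Val, Leu, and Ile — aliphatic side chains with a branch point.
Matching residues: I1, I2, V4, I11, V12, I13, L14.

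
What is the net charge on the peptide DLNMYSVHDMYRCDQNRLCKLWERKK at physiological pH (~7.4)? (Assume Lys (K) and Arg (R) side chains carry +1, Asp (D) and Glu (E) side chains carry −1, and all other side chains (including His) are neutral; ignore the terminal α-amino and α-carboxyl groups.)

+2

Positive (K, R): R12, R17, K20, R24, K25, K26 → +6.
Negative (D, E): D1, D9, D14, E23 → −4.
Net charge = (+6) + (−4) = +2.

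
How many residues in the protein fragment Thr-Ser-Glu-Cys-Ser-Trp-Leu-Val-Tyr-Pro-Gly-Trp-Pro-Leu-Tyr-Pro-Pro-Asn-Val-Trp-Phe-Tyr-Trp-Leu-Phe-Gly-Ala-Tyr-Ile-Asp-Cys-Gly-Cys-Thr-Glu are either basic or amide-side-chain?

Basic: H, K, R. Amide-side-chain: N, Q.
Basic residues here: none (0).
Amide-side-chain residues here: Asn18 (1).
The two groups share no amino acid, so total = 0 + 1 = 1.

1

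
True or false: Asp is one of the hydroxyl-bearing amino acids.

The –OH-bearing residues are Ser, Thr (aliphatic alcohols), and Tyr (phenol).
Aspartate is not in this group.

False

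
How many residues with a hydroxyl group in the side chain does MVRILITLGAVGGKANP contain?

The –OH-bearing residues are Ser, Thr (aliphatic alcohols), and Tyr (phenol).
Matching residues: T7.

1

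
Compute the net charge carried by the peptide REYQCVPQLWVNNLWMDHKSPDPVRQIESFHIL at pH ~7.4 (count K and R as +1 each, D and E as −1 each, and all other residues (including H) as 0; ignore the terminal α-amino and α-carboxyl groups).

-1

Positive (K, R): R1, K19, R25 → +3.
Negative (D, E): E2, D17, D22, E28 → −4.
Net charge = (+3) + (−4) = −1.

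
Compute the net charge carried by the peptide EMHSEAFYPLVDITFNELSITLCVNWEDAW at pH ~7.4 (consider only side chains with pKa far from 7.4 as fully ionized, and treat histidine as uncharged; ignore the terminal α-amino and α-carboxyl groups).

-6

The side chains ionized at physiological pH are Lys/Arg (+1) and Asp/Glu (−1); with His treated as neutral, nothing else contributes.
Positive (K, R): none → +0.
Negative (D, E): E1, E5, D12, E17, E27, D28 → −6.
Net charge = (+0) + (−6) = −6.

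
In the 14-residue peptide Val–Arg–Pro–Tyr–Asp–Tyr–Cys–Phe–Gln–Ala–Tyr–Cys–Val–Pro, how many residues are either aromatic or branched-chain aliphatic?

6

Aromatic: F, W, Y. Branched-chain aliphatic: I, L, V.
Aromatic residues here: Tyr4, Tyr6, Phe8, Tyr11 (4).
Branched-chain aliphatic residues here: Val1, Val13 (2).
The two groups share no amino acid, so total = 4 + 2 = 6.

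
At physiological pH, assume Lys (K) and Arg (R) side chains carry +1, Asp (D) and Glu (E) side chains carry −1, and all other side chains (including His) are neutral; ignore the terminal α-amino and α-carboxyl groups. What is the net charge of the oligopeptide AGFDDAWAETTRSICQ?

-2

Positive (K, R): R12 → +1.
Negative (D, E): D4, D5, E9 → −3.
Net charge = (+1) + (−3) = −2.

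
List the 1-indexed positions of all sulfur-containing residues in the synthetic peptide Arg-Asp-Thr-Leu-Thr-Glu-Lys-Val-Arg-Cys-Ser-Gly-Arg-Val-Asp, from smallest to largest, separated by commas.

The sulfur-bearing residues are cysteine (–SH) and methionine (–S–CH₃).
Matching residues: Cys10.

10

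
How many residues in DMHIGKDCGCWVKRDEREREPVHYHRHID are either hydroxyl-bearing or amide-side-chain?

Hydroxyl-bearing: S, T, Y. Amide-side-chain: N, Q.
Hydroxyl-bearing residues here: Y24 (1).
Amide-side-chain residues here: none (0).
The two groups share no amino acid, so total = 1 + 0 = 1.

1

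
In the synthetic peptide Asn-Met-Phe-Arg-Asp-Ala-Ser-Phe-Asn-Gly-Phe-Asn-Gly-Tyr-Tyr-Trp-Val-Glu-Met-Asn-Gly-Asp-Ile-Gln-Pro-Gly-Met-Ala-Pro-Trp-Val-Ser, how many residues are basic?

1

K, R, and H are the three residues with basic side chains (ε-amine, guanidinium, and imidazole respectively).
Matching residues: Arg4.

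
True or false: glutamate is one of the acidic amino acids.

Only D (aspartate) and E (glutamate) carry a side-chain carboxylic acid.
Glutamate is in this group.

True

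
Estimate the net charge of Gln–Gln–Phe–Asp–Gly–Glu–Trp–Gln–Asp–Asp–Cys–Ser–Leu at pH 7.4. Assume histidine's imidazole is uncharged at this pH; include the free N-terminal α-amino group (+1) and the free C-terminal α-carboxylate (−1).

-4

At pH ~7.4 the Lys and Arg side chains are protonated (+1), the Asp and Glu side chains are deprotonated (−1), and with His taken as neutral all other side chains carry no charge.
Positive (K, R): none → +0.
Negative (D, E): Asp4, Glu6, Asp9, Asp10 → −4.
The N-terminus (+1) and C-terminus (−1) cancel.
Net charge = (+0) + (−4) = −4.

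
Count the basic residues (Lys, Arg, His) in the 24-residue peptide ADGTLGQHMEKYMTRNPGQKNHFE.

Matching residues: H8, K11, R15, K20, H22.

5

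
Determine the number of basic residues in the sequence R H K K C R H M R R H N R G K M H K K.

K, R, and H are the three residues with basic side chains (ε-amine, guanidinium, and imidazole respectively).
Matching residues: R1, H2, K3, K4, R6, H7, R9, R10, H11, R13, K15, H17, K18, K19.

14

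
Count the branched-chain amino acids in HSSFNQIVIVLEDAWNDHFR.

V, L, and I make up the branched-chain aliphatic group.
Matching residues: I7, V8, I9, V10, L11.

5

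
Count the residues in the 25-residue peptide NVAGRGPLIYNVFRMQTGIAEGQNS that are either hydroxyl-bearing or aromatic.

4

Hydroxyl-bearing: S, T, Y. Aromatic: F, W, Y.
Hydroxyl-bearing residues here: Y10, T17, S25 (3).
Aromatic residues here: Y10, F13 (2).
Y is in both groups, so the 1 Y residue must not be double-counted.
Total = 3 + 2 − 1 = 4.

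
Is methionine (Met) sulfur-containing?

Yes

The sulfur-bearing residues are cysteine (–SH) and methionine (–S–CH₃).
Methionine is in this group.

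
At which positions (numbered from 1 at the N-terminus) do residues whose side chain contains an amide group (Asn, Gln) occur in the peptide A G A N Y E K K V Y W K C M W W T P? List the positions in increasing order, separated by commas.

Matching residues: N4.

4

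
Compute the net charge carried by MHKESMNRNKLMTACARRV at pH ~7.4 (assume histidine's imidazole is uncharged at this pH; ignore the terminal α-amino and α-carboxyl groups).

Near pH 7.4, K and R contribute +1 each, D and E contribute −1 each, and every other side chain (His included, as stated) is uncharged.
Positive (K, R): K3, R8, K10, R17, R18 → +5.
Negative (D, E): E4 → −1.
Net charge = (+5) + (−1) = +4.

+4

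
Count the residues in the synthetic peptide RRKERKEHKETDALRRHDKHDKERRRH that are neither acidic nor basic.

Acidic: D, E. Basic: K, R, H. All other residues are neither.
Matching residues: T11, A13, L14.

3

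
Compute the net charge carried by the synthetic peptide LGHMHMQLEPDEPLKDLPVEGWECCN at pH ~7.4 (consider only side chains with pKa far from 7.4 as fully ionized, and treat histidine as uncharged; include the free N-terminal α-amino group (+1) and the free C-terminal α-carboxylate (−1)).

The side chains ionized at physiological pH are Lys/Arg (+1) and Asp/Glu (−1); with His treated as neutral, nothing else contributes.
Positive (K, R): K15 → +1.
Negative (D, E): E9, D11, E12, D16, E20, E23 → −6.
The N-terminus (+1) and C-terminus (−1) cancel.
Net charge = (+1) + (−6) = −5.

-5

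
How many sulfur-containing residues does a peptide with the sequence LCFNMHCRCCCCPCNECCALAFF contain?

Cysteine (C, thiol) and methionine (M, thioether) are the two sulfur-containing amino acids.
Matching residues: C2, M5, C7, C9, C10, C11, C12, C14, C17, C18.

10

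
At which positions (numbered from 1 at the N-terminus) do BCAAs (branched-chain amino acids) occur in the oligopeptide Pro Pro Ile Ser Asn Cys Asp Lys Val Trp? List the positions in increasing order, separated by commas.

3, 9

The BCAAs are Val, Leu, and Ile — aliphatic side chains with a branch point.
Matching residues: Ile3, Val9.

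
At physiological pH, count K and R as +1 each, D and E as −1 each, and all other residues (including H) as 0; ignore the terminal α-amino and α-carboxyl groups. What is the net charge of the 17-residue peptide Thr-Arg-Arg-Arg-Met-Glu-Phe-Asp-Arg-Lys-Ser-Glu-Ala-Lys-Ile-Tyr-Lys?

+4

Positive (K, R): Arg2, Arg3, Arg4, Arg9, Lys10, Lys14, Lys17 → +7.
Negative (D, E): Glu6, Asp8, Glu12 → −3.
Net charge = (+7) + (−3) = +4.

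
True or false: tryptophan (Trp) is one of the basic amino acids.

False

K, R, and H are the three residues with basic side chains (ε-amine, guanidinium, and imidazole respectively).
Tryptophan is not in this group.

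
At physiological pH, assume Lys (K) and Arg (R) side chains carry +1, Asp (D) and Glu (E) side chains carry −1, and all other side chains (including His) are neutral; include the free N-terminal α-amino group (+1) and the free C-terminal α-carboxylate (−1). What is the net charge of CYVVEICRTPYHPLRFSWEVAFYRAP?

Positive (K, R): R8, R15, R24 → +3.
Negative (D, E): E5, E19 → −2.
The N-terminus (+1) and C-terminus (−1) cancel.
Net charge = (+3) + (−2) = +1.

+1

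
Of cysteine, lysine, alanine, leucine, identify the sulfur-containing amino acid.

Only Cys (C) and Met (M) have a sulfur atom in the side chain.
Of the listed options, only cysteine belongs to this group.

cysteine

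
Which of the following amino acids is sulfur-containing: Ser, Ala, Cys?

Cys

Cysteine (C, thiol) and methionine (M, thioether) are the two sulfur-containing amino acids.
Of the listed options, only Cys belongs to this group.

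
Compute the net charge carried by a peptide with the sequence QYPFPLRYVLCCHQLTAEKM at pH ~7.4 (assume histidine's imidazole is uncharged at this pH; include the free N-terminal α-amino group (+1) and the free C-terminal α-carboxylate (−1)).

Near pH 7.4, K and R contribute +1 each, D and E contribute −1 each, and every other side chain (His included, as stated) is uncharged.
Positive (K, R): R7, K19 → +2.
Negative (D, E): E18 → −1.
The N-terminus (+1) and C-terminus (−1) cancel.
Net charge = (+2) + (−1) = +1.

+1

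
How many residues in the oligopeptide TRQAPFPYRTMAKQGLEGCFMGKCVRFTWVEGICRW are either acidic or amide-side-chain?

4

Acidic: D, E. Amide-side-chain: N, Q.
Acidic residues here: E17, E31 (2).
Amide-side-chain residues here: Q3, Q14 (2).
The two groups share no amino acid, so total = 2 + 2 = 4.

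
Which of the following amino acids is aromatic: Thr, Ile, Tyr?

Phenylalanine (F), tryptophan (W), and tyrosine (Y) have aromatic ring side chains.
Of the listed options, only Tyr belongs to this group.

Tyr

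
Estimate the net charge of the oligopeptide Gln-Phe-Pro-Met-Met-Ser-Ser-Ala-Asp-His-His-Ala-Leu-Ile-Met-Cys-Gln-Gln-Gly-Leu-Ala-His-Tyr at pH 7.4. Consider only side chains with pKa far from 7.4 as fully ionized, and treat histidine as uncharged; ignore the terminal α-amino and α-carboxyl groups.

At pH ~7.4 the Lys and Arg side chains are protonated (+1), the Asp and Glu side chains are deprotonated (−1), and with His taken as neutral all other side chains carry no charge.
Positive (K, R): none → +0.
Negative (D, E): Asp9 → −1.
Net charge = (+0) + (−1) = −1.

-1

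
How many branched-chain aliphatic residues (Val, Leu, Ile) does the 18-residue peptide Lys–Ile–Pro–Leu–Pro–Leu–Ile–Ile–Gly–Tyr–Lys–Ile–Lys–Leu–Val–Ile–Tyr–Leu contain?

10

Matching residues: Ile2, Leu4, Leu6, Ile7, Ile8, Ile12, Leu14, Val15, Ile16, Leu18.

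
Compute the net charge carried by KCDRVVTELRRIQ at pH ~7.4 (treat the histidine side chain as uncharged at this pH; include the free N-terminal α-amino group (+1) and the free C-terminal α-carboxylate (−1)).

+2

Near pH 7.4, K and R contribute +1 each, D and E contribute −1 each, and every other side chain (His included, as stated) is uncharged.
Positive (K, R): K1, R4, R10, R11 → +4.
Negative (D, E): D3, E8 → −2.
The N-terminus (+1) and C-terminus (−1) cancel.
Net charge = (+4) + (−2) = +2.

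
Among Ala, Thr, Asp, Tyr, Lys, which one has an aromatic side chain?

Tyr

Phenylalanine (F), tryptophan (W), and tyrosine (Y) have aromatic ring side chains.
Of the listed options, only Tyr belongs to this group.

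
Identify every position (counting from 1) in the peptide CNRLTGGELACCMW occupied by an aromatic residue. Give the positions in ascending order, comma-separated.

F, W, and Y each carry an aromatic ring on the side chain.
Matching residues: W14.

14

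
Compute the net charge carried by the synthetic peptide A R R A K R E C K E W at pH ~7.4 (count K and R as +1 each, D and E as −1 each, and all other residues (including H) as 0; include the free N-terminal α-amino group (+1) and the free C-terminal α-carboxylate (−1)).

+3

Positive (K, R): R2, R3, K5, R6, K9 → +5.
Negative (D, E): E7, E10 → −2.
The N-terminus (+1) and C-terminus (−1) cancel.
Net charge = (+5) + (−2) = +3.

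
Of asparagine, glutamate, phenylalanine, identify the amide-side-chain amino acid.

asparagine

Asparagine (N) and glutamine (Q) have uncharged amide side chains.
Of the listed options, only asparagine belongs to this group.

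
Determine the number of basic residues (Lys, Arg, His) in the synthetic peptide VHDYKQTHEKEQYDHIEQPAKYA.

6

Matching residues: H2, K5, H8, K10, H15, K21.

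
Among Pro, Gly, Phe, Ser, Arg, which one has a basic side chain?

Arg

K, R, and H are the three residues with basic side chains (ε-amine, guanidinium, and imidazole respectively).
Of the listed options, only Arg belongs to this group.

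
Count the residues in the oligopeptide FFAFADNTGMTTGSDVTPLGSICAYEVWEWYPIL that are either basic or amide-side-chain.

1

Basic: H, K, R. Amide-side-chain: N, Q.
Basic residues here: none (0).
Amide-side-chain residues here: N7 (1).
The two groups share no amino acid, so total = 0 + 1 = 1.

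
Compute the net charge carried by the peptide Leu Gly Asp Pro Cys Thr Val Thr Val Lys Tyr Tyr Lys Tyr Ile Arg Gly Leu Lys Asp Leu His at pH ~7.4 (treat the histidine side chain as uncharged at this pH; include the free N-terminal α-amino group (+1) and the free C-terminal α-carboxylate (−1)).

+2

At pH ~7.4 the Lys and Arg side chains are protonated (+1), the Asp and Glu side chains are deprotonated (−1), and with His taken as neutral all other side chains carry no charge.
Positive (K, R): Lys10, Lys13, Arg16, Lys19 → +4.
Negative (D, E): Asp3, Asp20 → −2.
The N-terminus (+1) and C-terminus (−1) cancel.
Net charge = (+4) + (−2) = +2.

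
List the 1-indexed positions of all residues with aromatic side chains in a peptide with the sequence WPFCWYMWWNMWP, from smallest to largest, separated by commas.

Phenylalanine (F), tryptophan (W), and tyrosine (Y) have aromatic ring side chains.
Matching residues: W1, F3, W5, Y6, W8, W9, W12.

1, 3, 5, 6, 8, 9, 12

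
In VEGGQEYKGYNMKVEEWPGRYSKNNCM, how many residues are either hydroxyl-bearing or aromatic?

Hydroxyl-bearing: S, T, Y. Aromatic: F, W, Y.
Hydroxyl-bearing residues here: Y7, Y10, Y21, S22 (4).
Aromatic residues here: Y7, Y10, W17, Y21 (4).
Y is in both groups, so the 3 Y residues must not be double-counted.
Total = 4 + 4 − 3 = 5.

5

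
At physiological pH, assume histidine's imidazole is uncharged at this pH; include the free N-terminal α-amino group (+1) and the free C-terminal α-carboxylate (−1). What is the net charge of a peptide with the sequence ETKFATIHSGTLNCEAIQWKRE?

The side chains ionized at physiological pH are Lys/Arg (+1) and Asp/Glu (−1); with His treated as neutral, nothing else contributes.
Positive (K, R): K3, K20, R21 → +3.
Negative (D, E): E1, E15, E22 → −3.
The N-terminus (+1) and C-terminus (−1) cancel.
Net charge = (+3) + (−3) = 0.

0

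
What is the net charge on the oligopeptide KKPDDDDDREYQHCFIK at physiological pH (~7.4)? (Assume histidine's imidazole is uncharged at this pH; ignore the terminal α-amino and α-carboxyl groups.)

-2

Near pH 7.4, K and R contribute +1 each, D and E contribute −1 each, and every other side chain (His included, as stated) is uncharged.
Positive (K, R): K1, K2, R9, K17 → +4.
Negative (D, E): D4, D5, D6, D7, D8, E10 → −6.
Net charge = (+4) + (−6) = −2.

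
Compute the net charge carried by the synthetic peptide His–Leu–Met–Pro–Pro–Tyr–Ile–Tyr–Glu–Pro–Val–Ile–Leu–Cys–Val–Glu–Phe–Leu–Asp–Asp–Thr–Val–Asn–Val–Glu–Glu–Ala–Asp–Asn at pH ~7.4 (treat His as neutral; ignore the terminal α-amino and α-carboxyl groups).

-7

The side chains ionized at physiological pH are Lys/Arg (+1) and Asp/Glu (−1); with His treated as neutral, nothing else contributes.
Positive (K, R): none → +0.
Negative (D, E): Glu9, Glu16, Asp19, Asp20, Glu25, Glu26, Asp28 → −7.
Net charge = (+0) + (−7) = −7.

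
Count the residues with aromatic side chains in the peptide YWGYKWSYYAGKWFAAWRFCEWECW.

The aromatic amino acids are Phe (F, benzyl), Trp (W, indole), and Tyr (Y, phenol).
Matching residues: Y1, W2, Y4, W6, Y8, Y9, W13, F14, W17, F19, W22, W25.

12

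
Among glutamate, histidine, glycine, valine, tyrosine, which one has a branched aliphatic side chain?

valine

Valine (V), leucine (L), and isoleucine (I) are the branched-chain amino acids.
Of the listed options, only valine belongs to this group.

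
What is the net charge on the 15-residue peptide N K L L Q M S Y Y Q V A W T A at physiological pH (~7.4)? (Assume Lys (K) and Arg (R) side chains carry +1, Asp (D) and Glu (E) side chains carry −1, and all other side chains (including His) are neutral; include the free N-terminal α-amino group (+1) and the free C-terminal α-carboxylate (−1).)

Positive (K, R): K2 → +1.
Negative (D, E): none → −0.
The N-terminus (+1) and C-terminus (−1) cancel.
Net charge = (+1) + (−0) = +1.

+1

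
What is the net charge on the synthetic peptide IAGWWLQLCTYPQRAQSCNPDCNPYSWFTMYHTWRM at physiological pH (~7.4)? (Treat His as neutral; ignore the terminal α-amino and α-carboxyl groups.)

The side chains ionized at physiological pH are Lys/Arg (+1) and Asp/Glu (−1); with His treated as neutral, nothing else contributes.
Positive (K, R): R14, R35 → +2.
Negative (D, E): D21 → −1.
Net charge = (+2) + (−1) = +1.

+1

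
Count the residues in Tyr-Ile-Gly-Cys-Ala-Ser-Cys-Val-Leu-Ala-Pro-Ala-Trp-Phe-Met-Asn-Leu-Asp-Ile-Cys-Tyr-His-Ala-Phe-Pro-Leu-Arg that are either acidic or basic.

Acidic: D, E. Basic: H, K, R.
Acidic residues here: Asp18 (1).
Basic residues here: His22, Arg27 (2).
The two groups share no amino acid, so total = 1 + 2 = 3.

3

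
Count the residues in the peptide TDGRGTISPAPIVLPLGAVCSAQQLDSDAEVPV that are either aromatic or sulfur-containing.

Aromatic: F, W, Y. Sulfur-containing: C, M.
Aromatic residues here: none (0).
Sulfur-containing residues here: C20 (1).
The two groups share no amino acid, so total = 0 + 1 = 1.

1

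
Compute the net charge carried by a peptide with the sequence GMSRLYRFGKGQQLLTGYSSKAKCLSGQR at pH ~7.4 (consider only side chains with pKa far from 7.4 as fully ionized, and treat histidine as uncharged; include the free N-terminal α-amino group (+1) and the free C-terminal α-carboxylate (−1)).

+6

The side chains ionized at physiological pH are Lys/Arg (+1) and Asp/Glu (−1); with His treated as neutral, nothing else contributes.
Positive (K, R): R4, R7, K10, K21, K23, R29 → +6.
Negative (D, E): none → −0.
The N-terminus (+1) and C-terminus (−1) cancel.
Net charge = (+6) + (−0) = +6.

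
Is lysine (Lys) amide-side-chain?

No

Asparagine (N) and glutamine (Q) have uncharged amide side chains.
Lysine is not in this group.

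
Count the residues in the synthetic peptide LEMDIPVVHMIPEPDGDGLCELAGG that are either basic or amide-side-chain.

Basic: H, K, R. Amide-side-chain: N, Q.
Basic residues here: H9 (1).
Amide-side-chain residues here: none (0).
The two groups share no amino acid, so total = 1 + 0 = 1.

1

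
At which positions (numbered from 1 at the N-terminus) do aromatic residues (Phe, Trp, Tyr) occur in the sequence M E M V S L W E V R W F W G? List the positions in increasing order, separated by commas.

Matching residues: W7, W11, F12, W13.

7, 11, 12, 13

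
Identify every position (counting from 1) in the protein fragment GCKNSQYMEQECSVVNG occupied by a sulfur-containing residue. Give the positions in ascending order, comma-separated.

2, 8, 12

Only Cys (C) and Met (M) have a sulfur atom in the side chain.
Matching residues: C2, M8, C12.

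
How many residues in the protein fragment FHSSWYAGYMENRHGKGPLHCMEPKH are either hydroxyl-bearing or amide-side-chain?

5

Hydroxyl-bearing: S, T, Y. Amide-side-chain: N, Q.
Hydroxyl-bearing residues here: S3, S4, Y6, Y9 (4).
Amide-side-chain residues here: N12 (1).
The two groups share no amino acid, so total = 4 + 1 = 5.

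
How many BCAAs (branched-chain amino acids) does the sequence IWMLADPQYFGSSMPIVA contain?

The BCAAs are Val, Leu, and Ile — aliphatic side chains with a branch point.
Matching residues: I1, L4, I16, V17.

4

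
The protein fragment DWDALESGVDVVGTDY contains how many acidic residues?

Only D (aspartate) and E (glutamate) carry a side-chain carboxylic acid.
Matching residues: D1, D3, E6, D10, D15.

5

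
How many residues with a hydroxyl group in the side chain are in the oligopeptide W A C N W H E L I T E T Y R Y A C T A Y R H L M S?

The –OH-bearing residues are Ser, Thr (aliphatic alcohols), and Tyr (phenol).
Matching residues: T10, T12, Y13, Y15, T18, Y20, S25.

7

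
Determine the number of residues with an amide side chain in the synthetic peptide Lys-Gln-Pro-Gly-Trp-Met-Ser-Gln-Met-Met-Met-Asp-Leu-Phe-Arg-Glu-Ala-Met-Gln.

Only N (asparagine) and Q (glutamine) carry a side-chain carboxamide.
Matching residues: Gln2, Gln8, Gln19.

3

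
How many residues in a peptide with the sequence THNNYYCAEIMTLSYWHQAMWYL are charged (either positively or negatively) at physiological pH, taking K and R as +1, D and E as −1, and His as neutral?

Charged side chains at pH ~7.4: K, R (positive); D, E (negative).
Matching residues: E9.

1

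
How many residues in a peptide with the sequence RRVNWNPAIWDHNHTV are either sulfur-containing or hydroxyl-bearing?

1

Sulfur-containing: C, M. Hydroxyl-bearing: S, T, Y.
Sulfur-containing residues here: none (0).
Hydroxyl-bearing residues here: T15 (1).
The two groups share no amino acid, so total = 0 + 1 = 1.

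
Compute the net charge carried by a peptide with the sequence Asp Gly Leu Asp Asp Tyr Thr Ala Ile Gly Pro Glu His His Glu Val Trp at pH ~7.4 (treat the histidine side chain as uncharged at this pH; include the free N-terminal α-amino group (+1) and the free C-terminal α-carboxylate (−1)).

-5

The side chains ionized at physiological pH are Lys/Arg (+1) and Asp/Glu (−1); with His treated as neutral, nothing else contributes.
Positive (K, R): none → +0.
Negative (D, E): Asp1, Asp4, Asp5, Glu12, Glu15 → −5.
The N-terminus (+1) and C-terminus (−1) cancel.
Net charge = (+0) + (−5) = −5.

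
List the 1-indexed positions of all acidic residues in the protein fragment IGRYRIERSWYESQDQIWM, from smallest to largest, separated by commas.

7, 12, 15

The acidic residues are Asp (D) and Glu (E), whose side chains end in a carboxylate group.
Matching residues: E7, E12, D15.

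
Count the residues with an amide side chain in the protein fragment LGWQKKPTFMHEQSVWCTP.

The amide-side-chain residues are Asn (N) and Gln (Q).
Matching residues: Q4, Q13.

2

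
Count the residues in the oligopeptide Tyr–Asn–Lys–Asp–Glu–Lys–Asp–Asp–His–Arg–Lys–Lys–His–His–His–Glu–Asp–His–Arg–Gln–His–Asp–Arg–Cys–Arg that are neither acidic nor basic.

4

Acidic: D, E. Basic: K, R, H. All other residues are neither.
Matching residues: Tyr1, Asn2, Gln20, Cys24.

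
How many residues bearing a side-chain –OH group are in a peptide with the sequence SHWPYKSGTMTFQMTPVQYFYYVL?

The –OH-bearing residues are Ser, Thr (aliphatic alcohols), and Tyr (phenol).
Matching residues: S1, Y5, S7, T9, T11, T15, Y19, Y21, Y22.

9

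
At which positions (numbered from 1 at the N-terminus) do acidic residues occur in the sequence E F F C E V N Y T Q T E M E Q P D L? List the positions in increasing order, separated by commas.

The acidic residues are Asp (D) and Glu (E), whose side chains end in a carboxylate group.
Matching residues: E1, E5, E12, E14, D17.

1, 5, 12, 14, 17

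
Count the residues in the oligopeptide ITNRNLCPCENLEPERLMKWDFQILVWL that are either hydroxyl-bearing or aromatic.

Hydroxyl-bearing: S, T, Y. Aromatic: F, W, Y.
Hydroxyl-bearing residues here: T2 (1).
Aromatic residues here: W20, F22, W27 (3).
(Y belongs to both groups, but none appear in this sequence.) Total = 1 + 3 = 4.

4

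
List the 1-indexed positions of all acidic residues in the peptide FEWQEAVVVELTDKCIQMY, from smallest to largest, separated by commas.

Aspartate (D) and glutamate (E) have carboxylic-acid side chains and are the acidic amino acids.
Matching residues: E2, E5, E10, D13.

2, 5, 10, 13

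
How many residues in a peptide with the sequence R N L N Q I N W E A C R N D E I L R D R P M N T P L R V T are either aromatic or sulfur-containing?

Aromatic: F, W, Y. Sulfur-containing: C, M.
Aromatic residues here: W8 (1).
Sulfur-containing residues here: C11, M22 (2).
The two groups share no amino acid, so total = 1 + 2 = 3.

3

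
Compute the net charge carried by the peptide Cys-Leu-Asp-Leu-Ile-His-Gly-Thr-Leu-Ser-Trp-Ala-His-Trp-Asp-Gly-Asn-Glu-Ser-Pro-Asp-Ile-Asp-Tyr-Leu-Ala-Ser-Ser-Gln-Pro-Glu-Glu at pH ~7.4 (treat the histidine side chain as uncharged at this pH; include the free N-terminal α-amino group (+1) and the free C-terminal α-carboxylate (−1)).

-7

Near pH 7.4, K and R contribute +1 each, D and E contribute −1 each, and every other side chain (His included, as stated) is uncharged.
Positive (K, R): none → +0.
Negative (D, E): Asp3, Asp15, Glu18, Asp21, Asp23, Glu31, Glu32 → −7.
The N-terminus (+1) and C-terminus (−1) cancel.
Net charge = (+0) + (−7) = −7.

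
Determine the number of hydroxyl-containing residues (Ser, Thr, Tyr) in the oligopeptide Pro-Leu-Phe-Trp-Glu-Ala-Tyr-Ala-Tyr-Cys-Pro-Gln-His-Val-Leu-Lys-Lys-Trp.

2

Matching residues: Tyr7, Tyr9.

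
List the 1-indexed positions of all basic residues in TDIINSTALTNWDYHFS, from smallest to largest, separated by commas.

K, R, and H are the three residues with basic side chains (ε-amine, guanidinium, and imidazole respectively).
Matching residues: H15.

15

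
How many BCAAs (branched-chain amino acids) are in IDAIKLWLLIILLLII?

The BCAAs are Val, Leu, and Ile — aliphatic side chains with a branch point.
Matching residues: I1, I4, L6, L8, L9, I10, I11, L12, L13, L14, I15, I16.

12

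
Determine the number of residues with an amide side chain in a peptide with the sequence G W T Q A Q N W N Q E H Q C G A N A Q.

8

The amide-side-chain residues are Asn (N) and Gln (Q).
Matching residues: Q4, Q6, N7, N9, Q10, Q13, N17, Q19.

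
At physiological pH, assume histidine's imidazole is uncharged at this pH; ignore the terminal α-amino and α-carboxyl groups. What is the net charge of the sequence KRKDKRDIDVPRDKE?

+2

The side chains ionized at physiological pH are Lys/Arg (+1) and Asp/Glu (−1); with His treated as neutral, nothing else contributes.
Positive (K, R): K1, R2, K3, K5, R6, R12, K14 → +7.
Negative (D, E): D4, D7, D9, D13, E15 → −5.
Net charge = (+7) + (−5) = +2.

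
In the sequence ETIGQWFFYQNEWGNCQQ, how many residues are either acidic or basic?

2

Acidic: D, E. Basic: H, K, R.
Acidic residues here: E1, E12 (2).
Basic residues here: none (0).
The two groups share no amino acid, so total = 2 + 0 = 2.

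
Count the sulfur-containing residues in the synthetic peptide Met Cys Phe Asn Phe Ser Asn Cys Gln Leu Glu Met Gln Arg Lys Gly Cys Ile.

The sulfur-bearing residues are cysteine (–SH) and methionine (–S–CH₃).
Matching residues: Met1, Cys2, Cys8, Met12, Cys17.

5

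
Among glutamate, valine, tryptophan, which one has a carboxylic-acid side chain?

Only D (aspartate) and E (glutamate) carry a side-chain carboxylic acid.
Of the listed options, only glutamate belongs to this group.

glutamate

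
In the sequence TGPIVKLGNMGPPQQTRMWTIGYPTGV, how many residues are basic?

2

Lysine (K), arginine (R), and histidine (H) have basic, nitrogen-containing side chains.
Matching residues: K6, R17.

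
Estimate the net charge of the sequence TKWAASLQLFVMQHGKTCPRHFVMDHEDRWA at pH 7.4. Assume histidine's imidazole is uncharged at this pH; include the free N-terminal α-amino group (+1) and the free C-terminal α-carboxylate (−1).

The side chains ionized at physiological pH are Lys/Arg (+1) and Asp/Glu (−1); with His treated as neutral, nothing else contributes.
Positive (K, R): K2, K16, R20, R29 → +4.
Negative (D, E): D25, E27, D28 → −3.
The N-terminus (+1) and C-terminus (−1) cancel.
Net charge = (+4) + (−3) = +1.

+1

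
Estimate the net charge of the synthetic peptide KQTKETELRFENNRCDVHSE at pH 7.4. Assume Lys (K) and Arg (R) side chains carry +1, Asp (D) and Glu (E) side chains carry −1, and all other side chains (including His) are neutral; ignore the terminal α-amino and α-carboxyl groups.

-1

Positive (K, R): K1, K4, R9, R14 → +4.
Negative (D, E): E5, E7, E11, D16, E20 → −5.
Net charge = (+4) + (−5) = −1.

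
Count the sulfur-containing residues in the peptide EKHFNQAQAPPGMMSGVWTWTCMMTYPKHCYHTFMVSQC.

8

Only Cys (C) and Met (M) have a sulfur atom in the side chain.
Matching residues: M13, M14, C22, M23, M24, C30, M35, C39.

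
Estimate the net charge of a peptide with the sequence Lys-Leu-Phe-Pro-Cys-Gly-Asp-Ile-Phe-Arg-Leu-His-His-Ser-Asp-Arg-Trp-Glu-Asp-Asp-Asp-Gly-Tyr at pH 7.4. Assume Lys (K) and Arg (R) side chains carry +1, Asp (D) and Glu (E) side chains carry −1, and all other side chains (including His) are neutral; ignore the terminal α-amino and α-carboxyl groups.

-3

Positive (K, R): Lys1, Arg10, Arg16 → +3.
Negative (D, E): Asp7, Asp15, Glu18, Asp19, Asp20, Asp21 → −6.
Net charge = (+3) + (−6) = −3.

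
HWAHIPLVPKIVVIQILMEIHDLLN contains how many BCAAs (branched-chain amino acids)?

Valine (V), leucine (L), and isoleucine (I) are the branched-chain amino acids.
Matching residues: I5, L7, V8, I11, V12, V13, I14, I16, L17, I20, L23, L24.

12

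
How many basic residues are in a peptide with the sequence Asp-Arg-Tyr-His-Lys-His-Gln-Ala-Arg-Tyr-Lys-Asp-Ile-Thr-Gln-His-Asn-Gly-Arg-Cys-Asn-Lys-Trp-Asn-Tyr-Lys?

10

Lysine (K), arginine (R), and histidine (H) have basic, nitrogen-containing side chains.
Matching residues: Arg2, His4, Lys5, His6, Arg9, Lys11, His16, Arg19, Lys22, Lys26.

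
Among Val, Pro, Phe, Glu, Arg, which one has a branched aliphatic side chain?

Val

V, L, and I make up the branched-chain aliphatic group.
Of the listed options, only Val belongs to this group.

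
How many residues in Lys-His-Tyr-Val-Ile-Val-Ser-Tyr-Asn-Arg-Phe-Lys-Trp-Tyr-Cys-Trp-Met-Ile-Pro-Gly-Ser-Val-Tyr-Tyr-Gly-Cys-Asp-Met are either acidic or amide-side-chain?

Acidic: D, E. Amide-side-chain: N, Q.
Acidic residues here: Asp27 (1).
Amide-side-chain residues here: Asn9 (1).
The two groups share no amino acid, so total = 1 + 1 = 2.

2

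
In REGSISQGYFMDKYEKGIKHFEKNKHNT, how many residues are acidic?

4

Only D (aspartate) and E (glutamate) carry a side-chain carboxylic acid.
Matching residues: E2, D12, E15, E22.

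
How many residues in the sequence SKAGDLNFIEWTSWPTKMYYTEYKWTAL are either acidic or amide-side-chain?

4

Acidic: D, E. Amide-side-chain: N, Q.
Acidic residues here: D5, E10, E22 (3).
Amide-side-chain residues here: N7 (1).
The two groups share no amino acid, so total = 3 + 1 = 4.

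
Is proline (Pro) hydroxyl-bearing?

No

Serine (S), threonine (T), and tyrosine (Y) each carry a hydroxyl group on the side chain.
Proline is not in this group.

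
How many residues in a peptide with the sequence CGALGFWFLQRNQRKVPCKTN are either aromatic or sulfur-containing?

5

Aromatic: F, W, Y. Sulfur-containing: C, M.
Aromatic residues here: F6, W7, F8 (3).
Sulfur-containing residues here: C1, C18 (2).
The two groups share no amino acid, so total = 3 + 2 = 5.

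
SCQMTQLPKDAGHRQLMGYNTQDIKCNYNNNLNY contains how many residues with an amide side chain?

10

Only N (asparagine) and Q (glutamine) carry a side-chain carboxamide.
Matching residues: Q3, Q6, Q15, N20, Q22, N27, N29, N30, N31, N33.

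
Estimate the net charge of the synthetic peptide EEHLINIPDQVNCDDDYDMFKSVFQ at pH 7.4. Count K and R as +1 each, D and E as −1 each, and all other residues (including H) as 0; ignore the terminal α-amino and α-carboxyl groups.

Positive (K, R): K21 → +1.
Negative (D, E): E1, E2, D9, D14, D15, D16, D18 → −7.
Net charge = (+1) + (−7) = −6.

-6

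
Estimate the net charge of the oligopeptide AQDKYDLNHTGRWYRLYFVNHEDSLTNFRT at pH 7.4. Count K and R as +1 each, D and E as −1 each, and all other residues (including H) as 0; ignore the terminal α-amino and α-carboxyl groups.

Positive (K, R): K4, R12, R15, R29 → +4.
Negative (D, E): D3, D6, E22, D23 → −4.
Net charge = (+4) + (−4) = 0.

0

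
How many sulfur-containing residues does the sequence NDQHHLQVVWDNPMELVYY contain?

1

Only Cys (C) and Met (M) have a sulfur atom in the side chain.
Matching residues: M14.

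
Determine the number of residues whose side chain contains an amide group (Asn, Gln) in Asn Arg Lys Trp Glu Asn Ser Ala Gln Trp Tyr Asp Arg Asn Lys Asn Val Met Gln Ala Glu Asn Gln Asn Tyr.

Matching residues: Asn1, Asn6, Gln9, Asn14, Asn16, Gln19, Asn22, Gln23, Asn24.

9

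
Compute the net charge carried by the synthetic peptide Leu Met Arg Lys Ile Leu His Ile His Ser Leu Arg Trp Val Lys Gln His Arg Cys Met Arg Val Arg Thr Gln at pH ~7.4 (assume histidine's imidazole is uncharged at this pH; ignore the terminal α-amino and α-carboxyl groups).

Near pH 7.4, K and R contribute +1 each, D and E contribute −1 each, and every other side chain (His included, as stated) is uncharged.
Positive (K, R): Arg3, Lys4, Arg12, Lys15, Arg18, Arg21, Arg23 → +7.
Negative (D, E): none → −0.
Net charge = (+7) + (−0) = +7.

+7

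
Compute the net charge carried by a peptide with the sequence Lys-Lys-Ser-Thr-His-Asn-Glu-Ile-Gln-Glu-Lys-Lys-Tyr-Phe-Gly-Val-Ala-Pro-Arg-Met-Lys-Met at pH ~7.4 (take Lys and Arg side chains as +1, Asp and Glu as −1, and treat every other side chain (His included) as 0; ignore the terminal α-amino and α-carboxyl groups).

+4

Positive (K, R): Lys1, Lys2, Lys11, Lys12, Arg19, Lys21 → +6.
Negative (D, E): Glu7, Glu10 → −2.
Net charge = (+6) + (−2) = +4.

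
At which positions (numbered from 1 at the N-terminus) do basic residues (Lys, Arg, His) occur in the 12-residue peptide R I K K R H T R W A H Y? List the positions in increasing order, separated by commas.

1, 3, 4, 5, 6, 8, 11

Matching residues: R1, K3, K4, R5, H6, R8, H11.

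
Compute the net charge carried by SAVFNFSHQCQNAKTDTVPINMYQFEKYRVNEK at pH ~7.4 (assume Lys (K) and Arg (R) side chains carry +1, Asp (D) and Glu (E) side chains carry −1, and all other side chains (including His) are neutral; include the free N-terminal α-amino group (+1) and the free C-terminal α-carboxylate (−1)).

+1

Positive (K, R): K14, K27, R29, K33 → +4.
Negative (D, E): D16, E26, E32 → −3.
The N-terminus (+1) and C-terminus (−1) cancel.
Net charge = (+4) + (−3) = +1.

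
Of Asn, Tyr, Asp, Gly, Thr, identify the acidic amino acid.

Only D (aspartate) and E (glutamate) carry a side-chain carboxylic acid.
Of the listed options, only Asp belongs to this group.

Asp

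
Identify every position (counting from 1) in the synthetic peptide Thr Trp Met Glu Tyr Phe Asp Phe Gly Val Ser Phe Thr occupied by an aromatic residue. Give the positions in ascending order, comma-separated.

Phenylalanine (F), tryptophan (W), and tyrosine (Y) have aromatic ring side chains.
Matching residues: Trp2, Tyr5, Phe6, Phe8, Phe12.

2, 5, 6, 8, 12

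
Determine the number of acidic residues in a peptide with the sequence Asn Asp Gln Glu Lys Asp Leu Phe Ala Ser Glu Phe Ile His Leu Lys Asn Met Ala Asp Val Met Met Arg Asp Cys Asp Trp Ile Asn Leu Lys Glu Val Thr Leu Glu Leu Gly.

Only D (aspartate) and E (glutamate) carry a side-chain carboxylic acid.
Matching residues: Asp2, Glu4, Asp6, Glu11, Asp20, Asp25, Asp27, Glu33, Glu37.

9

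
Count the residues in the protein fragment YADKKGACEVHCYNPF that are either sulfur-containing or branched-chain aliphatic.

Sulfur-containing: C, M. Branched-chain aliphatic: I, L, V.
Sulfur-containing residues here: C8, C12 (2).
Branched-chain aliphatic residues here: V10 (1).
The two groups share no amino acid, so total = 2 + 1 = 3.

3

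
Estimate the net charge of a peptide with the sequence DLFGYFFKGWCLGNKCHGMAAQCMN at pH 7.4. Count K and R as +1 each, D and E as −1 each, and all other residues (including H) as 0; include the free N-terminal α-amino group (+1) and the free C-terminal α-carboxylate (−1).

Positive (K, R): K8, K15 → +2.
Negative (D, E): D1 → −1.
The N-terminus (+1) and C-terminus (−1) cancel.
Net charge = (+2) + (−1) = +1.

+1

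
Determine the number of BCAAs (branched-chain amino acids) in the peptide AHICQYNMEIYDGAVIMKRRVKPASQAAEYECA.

5

V, L, and I make up the branched-chain aliphatic group.
Matching residues: I3, I10, V15, I16, V21.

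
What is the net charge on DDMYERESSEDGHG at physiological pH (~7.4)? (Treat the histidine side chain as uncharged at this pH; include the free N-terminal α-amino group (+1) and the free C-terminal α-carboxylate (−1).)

-5

The side chains ionized at physiological pH are Lys/Arg (+1) and Asp/Glu (−1); with His treated as neutral, nothing else contributes.
Positive (K, R): R6 → +1.
Negative (D, E): D1, D2, E5, E7, E10, D11 → −6.
The N-terminus (+1) and C-terminus (−1) cancel.
Net charge = (+1) + (−6) = −5.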